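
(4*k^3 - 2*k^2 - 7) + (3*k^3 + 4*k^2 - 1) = 7*k^3 + 2*k^2 - 8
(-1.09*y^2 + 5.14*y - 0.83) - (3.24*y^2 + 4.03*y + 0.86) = -4.33*y^2 + 1.11*y - 1.69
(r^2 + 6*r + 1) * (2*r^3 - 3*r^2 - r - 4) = 2*r^5 + 9*r^4 - 17*r^3 - 13*r^2 - 25*r - 4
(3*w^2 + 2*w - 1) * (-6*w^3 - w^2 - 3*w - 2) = -18*w^5 - 15*w^4 - 5*w^3 - 11*w^2 - w + 2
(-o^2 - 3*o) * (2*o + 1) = -2*o^3 - 7*o^2 - 3*o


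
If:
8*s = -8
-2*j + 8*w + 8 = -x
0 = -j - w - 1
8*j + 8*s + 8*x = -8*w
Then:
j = 1/5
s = -1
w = -6/5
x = 2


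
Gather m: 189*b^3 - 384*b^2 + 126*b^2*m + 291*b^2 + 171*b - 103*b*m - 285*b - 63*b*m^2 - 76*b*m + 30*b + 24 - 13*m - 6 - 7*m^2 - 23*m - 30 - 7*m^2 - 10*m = 189*b^3 - 93*b^2 - 84*b + m^2*(-63*b - 14) + m*(126*b^2 - 179*b - 46) - 12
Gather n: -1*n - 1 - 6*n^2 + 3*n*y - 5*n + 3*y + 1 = -6*n^2 + n*(3*y - 6) + 3*y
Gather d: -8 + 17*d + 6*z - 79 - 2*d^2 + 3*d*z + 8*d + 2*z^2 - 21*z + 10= -2*d^2 + d*(3*z + 25) + 2*z^2 - 15*z - 77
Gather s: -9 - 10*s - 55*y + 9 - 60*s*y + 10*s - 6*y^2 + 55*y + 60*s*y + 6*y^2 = 0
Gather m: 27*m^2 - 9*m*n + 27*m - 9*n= 27*m^2 + m*(27 - 9*n) - 9*n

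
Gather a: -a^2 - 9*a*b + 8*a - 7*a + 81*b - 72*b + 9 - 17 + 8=-a^2 + a*(1 - 9*b) + 9*b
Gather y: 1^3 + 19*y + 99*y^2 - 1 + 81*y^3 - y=81*y^3 + 99*y^2 + 18*y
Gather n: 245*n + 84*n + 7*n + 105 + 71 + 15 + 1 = 336*n + 192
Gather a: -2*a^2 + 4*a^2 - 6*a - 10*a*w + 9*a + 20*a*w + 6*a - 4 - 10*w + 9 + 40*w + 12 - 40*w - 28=2*a^2 + a*(10*w + 9) - 10*w - 11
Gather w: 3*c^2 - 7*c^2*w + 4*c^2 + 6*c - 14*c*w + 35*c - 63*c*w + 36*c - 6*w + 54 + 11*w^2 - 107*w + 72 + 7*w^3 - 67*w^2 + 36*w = 7*c^2 + 77*c + 7*w^3 - 56*w^2 + w*(-7*c^2 - 77*c - 77) + 126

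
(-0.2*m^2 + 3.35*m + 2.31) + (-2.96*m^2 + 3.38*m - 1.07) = -3.16*m^2 + 6.73*m + 1.24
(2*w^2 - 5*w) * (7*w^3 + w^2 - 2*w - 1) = 14*w^5 - 33*w^4 - 9*w^3 + 8*w^2 + 5*w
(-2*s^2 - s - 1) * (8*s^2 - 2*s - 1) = -16*s^4 - 4*s^3 - 4*s^2 + 3*s + 1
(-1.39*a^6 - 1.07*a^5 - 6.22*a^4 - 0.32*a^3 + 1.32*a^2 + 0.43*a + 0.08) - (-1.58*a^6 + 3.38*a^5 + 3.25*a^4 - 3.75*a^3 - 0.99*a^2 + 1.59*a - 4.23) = 0.19*a^6 - 4.45*a^5 - 9.47*a^4 + 3.43*a^3 + 2.31*a^2 - 1.16*a + 4.31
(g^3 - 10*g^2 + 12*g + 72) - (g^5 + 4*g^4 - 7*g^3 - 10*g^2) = -g^5 - 4*g^4 + 8*g^3 + 12*g + 72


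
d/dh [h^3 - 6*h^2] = 3*h*(h - 4)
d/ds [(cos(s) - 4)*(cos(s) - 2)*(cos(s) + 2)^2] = 2*(-2*cos(s)^3 + 3*cos(s)^2 + 12*cos(s) - 4)*sin(s)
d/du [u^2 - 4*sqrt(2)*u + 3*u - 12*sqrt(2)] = 2*u - 4*sqrt(2) + 3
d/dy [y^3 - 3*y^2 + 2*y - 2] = 3*y^2 - 6*y + 2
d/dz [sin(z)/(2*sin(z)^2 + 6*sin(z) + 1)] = cos(z)*cos(2*z)/(6*sin(z) - cos(2*z) + 2)^2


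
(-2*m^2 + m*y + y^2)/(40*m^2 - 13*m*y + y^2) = (-2*m^2 + m*y + y^2)/(40*m^2 - 13*m*y + y^2)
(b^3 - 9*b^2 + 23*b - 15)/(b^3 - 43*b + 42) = (b^2 - 8*b + 15)/(b^2 + b - 42)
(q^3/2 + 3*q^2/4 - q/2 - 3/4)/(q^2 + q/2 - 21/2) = (q^3 + 3*q^2/2 - q - 3/2)/(2*q^2 + q - 21)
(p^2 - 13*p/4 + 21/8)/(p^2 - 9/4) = (4*p - 7)/(2*(2*p + 3))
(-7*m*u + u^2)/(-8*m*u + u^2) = (7*m - u)/(8*m - u)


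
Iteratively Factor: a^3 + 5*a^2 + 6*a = (a + 3)*(a^2 + 2*a) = a*(a + 3)*(a + 2)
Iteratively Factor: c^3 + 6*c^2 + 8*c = (c)*(c^2 + 6*c + 8) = c*(c + 2)*(c + 4)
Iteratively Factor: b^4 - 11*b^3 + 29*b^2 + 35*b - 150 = (b - 5)*(b^3 - 6*b^2 - b + 30) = (b - 5)*(b - 3)*(b^2 - 3*b - 10) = (b - 5)*(b - 3)*(b + 2)*(b - 5)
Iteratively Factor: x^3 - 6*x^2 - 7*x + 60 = (x - 4)*(x^2 - 2*x - 15) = (x - 4)*(x + 3)*(x - 5)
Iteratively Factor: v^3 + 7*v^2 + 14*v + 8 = (v + 4)*(v^2 + 3*v + 2) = (v + 2)*(v + 4)*(v + 1)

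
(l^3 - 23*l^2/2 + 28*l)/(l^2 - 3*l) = (l^2 - 23*l/2 + 28)/(l - 3)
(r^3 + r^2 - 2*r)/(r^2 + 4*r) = (r^2 + r - 2)/(r + 4)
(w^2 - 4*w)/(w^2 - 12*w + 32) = w/(w - 8)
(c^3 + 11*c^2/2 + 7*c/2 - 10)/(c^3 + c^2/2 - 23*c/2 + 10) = (2*c + 5)/(2*c - 5)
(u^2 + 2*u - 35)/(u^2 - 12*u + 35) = (u + 7)/(u - 7)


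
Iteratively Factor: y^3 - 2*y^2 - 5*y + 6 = (y - 3)*(y^2 + y - 2) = (y - 3)*(y - 1)*(y + 2)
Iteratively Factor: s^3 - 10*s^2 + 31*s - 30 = (s - 5)*(s^2 - 5*s + 6) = (s - 5)*(s - 3)*(s - 2)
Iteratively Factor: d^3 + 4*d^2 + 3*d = (d)*(d^2 + 4*d + 3) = d*(d + 3)*(d + 1)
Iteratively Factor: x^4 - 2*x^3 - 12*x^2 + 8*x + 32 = (x - 4)*(x^3 + 2*x^2 - 4*x - 8) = (x - 4)*(x + 2)*(x^2 - 4) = (x - 4)*(x - 2)*(x + 2)*(x + 2)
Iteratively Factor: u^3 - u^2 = (u - 1)*(u^2) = u*(u - 1)*(u)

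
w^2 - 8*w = w*(w - 8)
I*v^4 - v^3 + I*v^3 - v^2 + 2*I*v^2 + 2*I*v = v*(v - I)*(v + 2*I)*(I*v + I)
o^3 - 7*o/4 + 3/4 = (o - 1)*(o - 1/2)*(o + 3/2)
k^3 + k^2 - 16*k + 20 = (k - 2)^2*(k + 5)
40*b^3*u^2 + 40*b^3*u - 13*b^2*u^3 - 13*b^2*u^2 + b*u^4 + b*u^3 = u*(-8*b + u)*(-5*b + u)*(b*u + b)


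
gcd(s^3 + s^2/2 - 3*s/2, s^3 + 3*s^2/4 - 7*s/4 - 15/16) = s + 3/2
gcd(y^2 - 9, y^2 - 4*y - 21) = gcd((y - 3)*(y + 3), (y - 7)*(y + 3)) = y + 3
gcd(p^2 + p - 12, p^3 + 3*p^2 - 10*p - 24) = p^2 + p - 12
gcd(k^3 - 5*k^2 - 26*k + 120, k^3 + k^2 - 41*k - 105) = k + 5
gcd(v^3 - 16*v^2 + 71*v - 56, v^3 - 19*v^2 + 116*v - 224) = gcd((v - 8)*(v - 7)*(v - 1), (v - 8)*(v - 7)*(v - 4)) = v^2 - 15*v + 56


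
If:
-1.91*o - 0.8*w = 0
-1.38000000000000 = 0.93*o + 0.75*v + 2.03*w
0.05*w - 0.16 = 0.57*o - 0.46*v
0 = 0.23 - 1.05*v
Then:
No Solution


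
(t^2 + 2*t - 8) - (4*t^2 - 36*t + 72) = -3*t^2 + 38*t - 80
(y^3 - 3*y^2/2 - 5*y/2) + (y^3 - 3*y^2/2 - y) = 2*y^3 - 3*y^2 - 7*y/2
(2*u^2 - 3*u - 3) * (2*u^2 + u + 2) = 4*u^4 - 4*u^3 - 5*u^2 - 9*u - 6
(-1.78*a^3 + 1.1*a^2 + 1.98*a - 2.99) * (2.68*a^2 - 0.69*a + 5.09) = -4.7704*a^5 + 4.1762*a^4 - 4.5128*a^3 - 3.7804*a^2 + 12.1413*a - 15.2191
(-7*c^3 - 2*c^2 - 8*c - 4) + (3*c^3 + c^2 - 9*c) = -4*c^3 - c^2 - 17*c - 4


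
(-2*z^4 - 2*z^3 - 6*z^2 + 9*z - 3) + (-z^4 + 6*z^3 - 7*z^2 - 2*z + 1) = -3*z^4 + 4*z^3 - 13*z^2 + 7*z - 2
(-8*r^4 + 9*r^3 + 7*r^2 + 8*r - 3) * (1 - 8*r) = 64*r^5 - 80*r^4 - 47*r^3 - 57*r^2 + 32*r - 3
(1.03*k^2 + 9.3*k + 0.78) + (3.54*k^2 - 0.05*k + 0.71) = 4.57*k^2 + 9.25*k + 1.49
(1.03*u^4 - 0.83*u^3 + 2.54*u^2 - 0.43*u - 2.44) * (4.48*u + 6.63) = 4.6144*u^5 + 3.1105*u^4 + 5.8763*u^3 + 14.9138*u^2 - 13.7821*u - 16.1772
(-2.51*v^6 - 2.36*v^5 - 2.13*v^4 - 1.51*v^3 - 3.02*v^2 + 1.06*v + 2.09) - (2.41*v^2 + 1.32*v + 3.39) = -2.51*v^6 - 2.36*v^5 - 2.13*v^4 - 1.51*v^3 - 5.43*v^2 - 0.26*v - 1.3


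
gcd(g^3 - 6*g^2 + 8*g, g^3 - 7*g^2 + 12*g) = g^2 - 4*g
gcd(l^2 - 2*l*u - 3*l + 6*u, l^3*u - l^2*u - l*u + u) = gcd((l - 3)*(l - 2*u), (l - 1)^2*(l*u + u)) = 1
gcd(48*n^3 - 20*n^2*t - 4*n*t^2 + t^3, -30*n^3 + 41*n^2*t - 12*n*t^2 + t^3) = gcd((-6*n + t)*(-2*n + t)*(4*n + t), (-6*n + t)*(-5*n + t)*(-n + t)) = -6*n + t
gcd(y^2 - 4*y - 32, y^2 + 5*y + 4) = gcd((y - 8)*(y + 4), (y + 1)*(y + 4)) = y + 4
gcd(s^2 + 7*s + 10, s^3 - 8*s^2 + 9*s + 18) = 1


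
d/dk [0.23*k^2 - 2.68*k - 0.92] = 0.46*k - 2.68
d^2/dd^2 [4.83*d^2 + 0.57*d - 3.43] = 9.66000000000000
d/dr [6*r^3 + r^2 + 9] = 2*r*(9*r + 1)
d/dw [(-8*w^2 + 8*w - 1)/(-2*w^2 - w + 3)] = (24*w^2 - 52*w + 23)/(4*w^4 + 4*w^3 - 11*w^2 - 6*w + 9)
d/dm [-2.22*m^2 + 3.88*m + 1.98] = 3.88 - 4.44*m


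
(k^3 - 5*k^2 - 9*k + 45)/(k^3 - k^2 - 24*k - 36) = (k^2 - 8*k + 15)/(k^2 - 4*k - 12)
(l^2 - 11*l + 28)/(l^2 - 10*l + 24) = (l - 7)/(l - 6)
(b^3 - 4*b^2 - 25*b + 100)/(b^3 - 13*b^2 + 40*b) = (b^2 + b - 20)/(b*(b - 8))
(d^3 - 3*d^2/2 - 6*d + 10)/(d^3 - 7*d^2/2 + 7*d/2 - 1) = (2*d^2 + d - 10)/(2*d^2 - 3*d + 1)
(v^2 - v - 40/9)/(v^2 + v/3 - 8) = (v + 5/3)/(v + 3)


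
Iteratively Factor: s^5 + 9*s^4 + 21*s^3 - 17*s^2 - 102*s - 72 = (s - 2)*(s^4 + 11*s^3 + 43*s^2 + 69*s + 36) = (s - 2)*(s + 3)*(s^3 + 8*s^2 + 19*s + 12) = (s - 2)*(s + 1)*(s + 3)*(s^2 + 7*s + 12) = (s - 2)*(s + 1)*(s + 3)*(s + 4)*(s + 3)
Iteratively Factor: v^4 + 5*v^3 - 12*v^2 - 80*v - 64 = (v + 4)*(v^3 + v^2 - 16*v - 16) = (v + 4)^2*(v^2 - 3*v - 4) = (v - 4)*(v + 4)^2*(v + 1)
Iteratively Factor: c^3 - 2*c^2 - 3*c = (c - 3)*(c^2 + c) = (c - 3)*(c + 1)*(c)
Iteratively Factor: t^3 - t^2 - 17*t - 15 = (t + 3)*(t^2 - 4*t - 5) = (t - 5)*(t + 3)*(t + 1)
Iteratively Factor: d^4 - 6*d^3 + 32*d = (d - 4)*(d^3 - 2*d^2 - 8*d) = d*(d - 4)*(d^2 - 2*d - 8) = d*(d - 4)^2*(d + 2)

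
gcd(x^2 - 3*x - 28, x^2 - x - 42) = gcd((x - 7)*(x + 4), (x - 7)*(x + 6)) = x - 7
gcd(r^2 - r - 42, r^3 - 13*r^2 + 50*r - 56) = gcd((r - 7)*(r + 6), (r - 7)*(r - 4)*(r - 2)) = r - 7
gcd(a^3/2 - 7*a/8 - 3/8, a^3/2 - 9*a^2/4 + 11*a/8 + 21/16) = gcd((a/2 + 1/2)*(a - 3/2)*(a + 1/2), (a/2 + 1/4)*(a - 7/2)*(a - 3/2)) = a^2 - a - 3/4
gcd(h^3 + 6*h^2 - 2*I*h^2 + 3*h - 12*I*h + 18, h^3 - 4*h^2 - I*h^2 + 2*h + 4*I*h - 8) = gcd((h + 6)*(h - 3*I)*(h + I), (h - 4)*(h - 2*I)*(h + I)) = h + I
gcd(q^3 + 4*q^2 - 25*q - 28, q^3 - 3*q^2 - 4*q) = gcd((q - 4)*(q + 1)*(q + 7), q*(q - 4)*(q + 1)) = q^2 - 3*q - 4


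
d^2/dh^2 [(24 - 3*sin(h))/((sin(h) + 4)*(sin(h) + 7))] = 3*(sin(h)^5 - 43*sin(h)^4 - 434*sin(h)^3 - 332*sin(h)^2 + 3944*sin(h) + 2104)/((sin(h) + 4)^3*(sin(h) + 7)^3)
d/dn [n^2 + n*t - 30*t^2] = 2*n + t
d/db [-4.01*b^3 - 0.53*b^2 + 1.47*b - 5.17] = -12.03*b^2 - 1.06*b + 1.47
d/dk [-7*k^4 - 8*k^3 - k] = -28*k^3 - 24*k^2 - 1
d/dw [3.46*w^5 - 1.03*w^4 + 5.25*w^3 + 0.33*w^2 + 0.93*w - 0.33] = 17.3*w^4 - 4.12*w^3 + 15.75*w^2 + 0.66*w + 0.93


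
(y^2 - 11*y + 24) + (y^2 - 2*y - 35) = 2*y^2 - 13*y - 11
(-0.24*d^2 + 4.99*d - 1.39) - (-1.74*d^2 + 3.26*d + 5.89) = 1.5*d^2 + 1.73*d - 7.28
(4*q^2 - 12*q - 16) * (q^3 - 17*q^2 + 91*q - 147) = 4*q^5 - 80*q^4 + 552*q^3 - 1408*q^2 + 308*q + 2352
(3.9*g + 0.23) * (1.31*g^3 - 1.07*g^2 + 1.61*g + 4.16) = 5.109*g^4 - 3.8717*g^3 + 6.0329*g^2 + 16.5943*g + 0.9568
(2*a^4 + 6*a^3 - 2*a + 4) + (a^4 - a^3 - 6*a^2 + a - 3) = 3*a^4 + 5*a^3 - 6*a^2 - a + 1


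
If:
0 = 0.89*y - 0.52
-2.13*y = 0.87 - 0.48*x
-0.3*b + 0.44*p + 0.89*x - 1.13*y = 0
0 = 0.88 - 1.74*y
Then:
No Solution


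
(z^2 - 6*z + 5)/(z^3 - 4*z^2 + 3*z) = (z - 5)/(z*(z - 3))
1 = 1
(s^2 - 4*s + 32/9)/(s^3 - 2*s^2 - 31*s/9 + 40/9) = (3*s - 4)/(3*s^2 + 2*s - 5)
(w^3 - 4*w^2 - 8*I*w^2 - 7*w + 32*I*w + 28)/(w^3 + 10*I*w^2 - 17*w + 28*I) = (w^2 - w*(4 + 7*I) + 28*I)/(w^2 + 11*I*w - 28)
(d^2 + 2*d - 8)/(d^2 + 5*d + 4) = (d - 2)/(d + 1)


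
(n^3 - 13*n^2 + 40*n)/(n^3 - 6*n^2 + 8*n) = (n^2 - 13*n + 40)/(n^2 - 6*n + 8)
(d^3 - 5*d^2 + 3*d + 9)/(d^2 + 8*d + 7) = (d^2 - 6*d + 9)/(d + 7)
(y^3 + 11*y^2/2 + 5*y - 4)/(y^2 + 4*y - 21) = (y^3 + 11*y^2/2 + 5*y - 4)/(y^2 + 4*y - 21)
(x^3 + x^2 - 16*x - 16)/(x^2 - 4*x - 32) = (x^2 - 3*x - 4)/(x - 8)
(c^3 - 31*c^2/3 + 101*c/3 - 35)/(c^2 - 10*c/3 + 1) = (3*c^2 - 22*c + 35)/(3*c - 1)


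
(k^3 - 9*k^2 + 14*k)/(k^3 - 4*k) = (k - 7)/(k + 2)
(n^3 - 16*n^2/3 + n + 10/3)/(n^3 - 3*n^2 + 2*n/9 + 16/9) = 3*(n - 5)/(3*n - 8)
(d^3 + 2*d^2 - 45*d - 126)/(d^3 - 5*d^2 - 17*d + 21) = (d + 6)/(d - 1)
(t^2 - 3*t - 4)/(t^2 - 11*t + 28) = (t + 1)/(t - 7)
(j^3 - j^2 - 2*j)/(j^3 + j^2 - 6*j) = (j + 1)/(j + 3)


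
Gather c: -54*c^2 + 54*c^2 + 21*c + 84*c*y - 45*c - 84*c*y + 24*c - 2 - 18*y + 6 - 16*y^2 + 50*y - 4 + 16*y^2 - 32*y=0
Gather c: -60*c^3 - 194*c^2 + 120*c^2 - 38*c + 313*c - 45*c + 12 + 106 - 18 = -60*c^3 - 74*c^2 + 230*c + 100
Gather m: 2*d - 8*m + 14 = 2*d - 8*m + 14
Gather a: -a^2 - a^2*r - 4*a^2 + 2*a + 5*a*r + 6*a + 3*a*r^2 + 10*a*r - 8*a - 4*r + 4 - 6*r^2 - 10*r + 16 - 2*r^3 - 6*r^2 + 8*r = a^2*(-r - 5) + a*(3*r^2 + 15*r) - 2*r^3 - 12*r^2 - 6*r + 20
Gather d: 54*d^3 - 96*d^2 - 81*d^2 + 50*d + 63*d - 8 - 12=54*d^3 - 177*d^2 + 113*d - 20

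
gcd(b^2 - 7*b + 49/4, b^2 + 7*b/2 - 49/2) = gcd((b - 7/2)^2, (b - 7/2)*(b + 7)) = b - 7/2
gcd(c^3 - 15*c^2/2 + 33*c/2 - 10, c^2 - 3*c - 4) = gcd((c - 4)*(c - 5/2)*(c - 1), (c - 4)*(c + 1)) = c - 4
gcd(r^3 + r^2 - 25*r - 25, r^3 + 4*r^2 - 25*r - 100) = r^2 - 25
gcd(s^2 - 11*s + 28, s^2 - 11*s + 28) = s^2 - 11*s + 28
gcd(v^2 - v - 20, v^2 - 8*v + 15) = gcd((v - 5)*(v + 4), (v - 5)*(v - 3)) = v - 5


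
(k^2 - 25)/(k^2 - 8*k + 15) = (k + 5)/(k - 3)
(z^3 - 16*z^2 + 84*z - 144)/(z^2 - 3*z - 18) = (z^2 - 10*z + 24)/(z + 3)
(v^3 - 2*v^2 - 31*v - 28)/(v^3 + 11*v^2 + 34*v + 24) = (v - 7)/(v + 6)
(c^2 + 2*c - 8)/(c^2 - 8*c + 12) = (c + 4)/(c - 6)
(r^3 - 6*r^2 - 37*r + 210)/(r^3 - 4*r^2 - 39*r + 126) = (r - 5)/(r - 3)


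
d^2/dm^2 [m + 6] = 0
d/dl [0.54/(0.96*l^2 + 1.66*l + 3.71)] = (-1.0368*l - 0.8964)/(0.96*l^2 + 1.66*l + 3.71)^2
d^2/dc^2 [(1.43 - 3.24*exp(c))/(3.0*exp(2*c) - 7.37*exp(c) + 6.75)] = (-29.16*exp(4*c) - 20.1564000000001*exp(3*c) + 298.8081*exp(2*c) - 199.338733*exp(c) - 76.483575)*exp(c)/(27.0*exp(6*c) - 198.99*exp(5*c) + 671.1021*exp(4*c) - 1295.770553*exp(3*c) + 1509.979725*exp(2*c) - 1007.386875*exp(c) + 307.546875)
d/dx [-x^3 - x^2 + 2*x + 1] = -3*x^2 - 2*x + 2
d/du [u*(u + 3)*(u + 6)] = 3*u^2 + 18*u + 18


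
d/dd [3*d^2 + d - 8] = 6*d + 1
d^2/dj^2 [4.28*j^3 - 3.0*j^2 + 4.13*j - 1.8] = 25.68*j - 6.0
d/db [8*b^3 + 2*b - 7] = 24*b^2 + 2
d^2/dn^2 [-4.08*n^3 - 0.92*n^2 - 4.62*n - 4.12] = -24.48*n - 1.84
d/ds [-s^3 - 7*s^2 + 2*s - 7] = -3*s^2 - 14*s + 2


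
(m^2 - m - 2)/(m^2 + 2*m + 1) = (m - 2)/(m + 1)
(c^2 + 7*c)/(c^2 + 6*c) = (c + 7)/(c + 6)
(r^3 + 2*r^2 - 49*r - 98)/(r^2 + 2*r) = r - 49/r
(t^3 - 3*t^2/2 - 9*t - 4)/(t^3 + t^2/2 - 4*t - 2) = (t - 4)/(t - 2)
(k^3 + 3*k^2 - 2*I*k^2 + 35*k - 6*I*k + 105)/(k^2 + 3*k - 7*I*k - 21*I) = k + 5*I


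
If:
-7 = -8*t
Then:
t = 7/8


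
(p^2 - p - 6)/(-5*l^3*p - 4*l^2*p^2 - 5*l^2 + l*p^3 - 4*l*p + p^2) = (-p^2 + p + 6)/(5*l^3*p + 4*l^2*p^2 + 5*l^2 - l*p^3 + 4*l*p - p^2)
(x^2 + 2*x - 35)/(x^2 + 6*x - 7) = (x - 5)/(x - 1)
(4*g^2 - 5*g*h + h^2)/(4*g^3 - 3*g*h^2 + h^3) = (4*g^2 - 5*g*h + h^2)/(4*g^3 - 3*g*h^2 + h^3)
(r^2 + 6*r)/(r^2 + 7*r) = (r + 6)/(r + 7)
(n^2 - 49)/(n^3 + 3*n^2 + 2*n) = (n^2 - 49)/(n*(n^2 + 3*n + 2))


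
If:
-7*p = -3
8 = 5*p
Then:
No Solution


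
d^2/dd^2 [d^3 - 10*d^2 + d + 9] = 6*d - 20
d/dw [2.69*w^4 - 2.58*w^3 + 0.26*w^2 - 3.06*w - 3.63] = 10.76*w^3 - 7.74*w^2 + 0.52*w - 3.06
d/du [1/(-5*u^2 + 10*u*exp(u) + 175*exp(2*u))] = 2*(-u*exp(u) + u - 35*exp(2*u) - exp(u))/(5*(-u^2 + 2*u*exp(u) + 35*exp(2*u))^2)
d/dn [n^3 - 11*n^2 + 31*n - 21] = 3*n^2 - 22*n + 31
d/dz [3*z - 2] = 3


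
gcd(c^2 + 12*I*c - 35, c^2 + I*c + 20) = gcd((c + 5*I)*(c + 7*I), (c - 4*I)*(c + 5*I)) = c + 5*I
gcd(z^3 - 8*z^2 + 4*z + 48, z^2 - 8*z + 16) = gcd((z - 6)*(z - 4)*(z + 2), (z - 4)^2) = z - 4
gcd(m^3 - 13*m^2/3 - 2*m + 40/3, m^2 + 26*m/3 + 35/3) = m + 5/3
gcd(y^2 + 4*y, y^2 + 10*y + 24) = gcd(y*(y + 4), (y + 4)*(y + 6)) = y + 4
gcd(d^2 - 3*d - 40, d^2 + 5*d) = d + 5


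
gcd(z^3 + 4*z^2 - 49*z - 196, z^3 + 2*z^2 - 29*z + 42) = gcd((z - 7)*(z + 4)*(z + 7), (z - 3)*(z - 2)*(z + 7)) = z + 7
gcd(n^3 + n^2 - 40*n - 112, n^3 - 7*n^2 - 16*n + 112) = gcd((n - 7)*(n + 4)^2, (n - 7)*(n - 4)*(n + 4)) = n^2 - 3*n - 28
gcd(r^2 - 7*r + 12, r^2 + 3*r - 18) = r - 3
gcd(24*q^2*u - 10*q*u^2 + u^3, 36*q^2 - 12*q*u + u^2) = 6*q - u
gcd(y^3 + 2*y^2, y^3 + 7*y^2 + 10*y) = y^2 + 2*y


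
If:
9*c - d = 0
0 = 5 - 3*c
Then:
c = 5/3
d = 15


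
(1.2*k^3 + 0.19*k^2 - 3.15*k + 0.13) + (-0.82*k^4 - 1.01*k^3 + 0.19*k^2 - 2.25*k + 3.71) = -0.82*k^4 + 0.19*k^3 + 0.38*k^2 - 5.4*k + 3.84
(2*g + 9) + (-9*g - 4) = 5 - 7*g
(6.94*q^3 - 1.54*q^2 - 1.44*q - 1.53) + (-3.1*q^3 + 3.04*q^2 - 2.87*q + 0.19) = 3.84*q^3 + 1.5*q^2 - 4.31*q - 1.34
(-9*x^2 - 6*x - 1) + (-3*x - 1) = -9*x^2 - 9*x - 2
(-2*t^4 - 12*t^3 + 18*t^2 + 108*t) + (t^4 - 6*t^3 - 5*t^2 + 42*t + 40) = -t^4 - 18*t^3 + 13*t^2 + 150*t + 40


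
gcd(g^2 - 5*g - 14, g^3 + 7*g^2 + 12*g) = 1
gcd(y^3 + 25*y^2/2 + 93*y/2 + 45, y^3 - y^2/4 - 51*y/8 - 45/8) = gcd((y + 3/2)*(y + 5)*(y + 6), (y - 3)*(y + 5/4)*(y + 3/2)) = y + 3/2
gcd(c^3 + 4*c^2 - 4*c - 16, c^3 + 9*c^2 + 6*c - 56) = c^2 + 2*c - 8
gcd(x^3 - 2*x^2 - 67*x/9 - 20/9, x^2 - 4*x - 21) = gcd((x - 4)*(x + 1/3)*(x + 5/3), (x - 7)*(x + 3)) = 1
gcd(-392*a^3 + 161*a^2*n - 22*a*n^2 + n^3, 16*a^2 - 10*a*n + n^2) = 8*a - n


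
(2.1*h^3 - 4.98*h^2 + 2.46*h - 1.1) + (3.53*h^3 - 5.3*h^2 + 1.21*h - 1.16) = 5.63*h^3 - 10.28*h^2 + 3.67*h - 2.26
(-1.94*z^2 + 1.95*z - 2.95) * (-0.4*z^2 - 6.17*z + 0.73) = 0.776*z^4 + 11.1898*z^3 - 12.2677*z^2 + 19.625*z - 2.1535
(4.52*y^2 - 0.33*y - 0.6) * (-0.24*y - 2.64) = -1.0848*y^3 - 11.8536*y^2 + 1.0152*y + 1.584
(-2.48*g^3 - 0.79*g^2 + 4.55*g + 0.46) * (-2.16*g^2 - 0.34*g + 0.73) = 5.3568*g^5 + 2.5496*g^4 - 11.3698*g^3 - 3.1173*g^2 + 3.1651*g + 0.3358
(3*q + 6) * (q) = 3*q^2 + 6*q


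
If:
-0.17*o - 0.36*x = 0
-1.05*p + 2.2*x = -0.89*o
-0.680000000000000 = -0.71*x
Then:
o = -2.03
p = 0.29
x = 0.96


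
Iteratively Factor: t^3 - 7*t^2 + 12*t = (t - 4)*(t^2 - 3*t) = (t - 4)*(t - 3)*(t)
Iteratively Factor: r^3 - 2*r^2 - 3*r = (r)*(r^2 - 2*r - 3) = r*(r + 1)*(r - 3)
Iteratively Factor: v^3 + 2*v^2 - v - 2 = (v + 1)*(v^2 + v - 2) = (v + 1)*(v + 2)*(v - 1)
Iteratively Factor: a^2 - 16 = (a + 4)*(a - 4)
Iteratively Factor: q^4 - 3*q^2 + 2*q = (q - 1)*(q^3 + q^2 - 2*q) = (q - 1)^2*(q^2 + 2*q) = q*(q - 1)^2*(q + 2)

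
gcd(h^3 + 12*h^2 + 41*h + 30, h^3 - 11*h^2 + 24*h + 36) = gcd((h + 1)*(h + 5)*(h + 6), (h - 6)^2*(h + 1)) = h + 1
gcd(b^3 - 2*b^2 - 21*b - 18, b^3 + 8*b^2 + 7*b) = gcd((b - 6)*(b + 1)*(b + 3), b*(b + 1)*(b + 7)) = b + 1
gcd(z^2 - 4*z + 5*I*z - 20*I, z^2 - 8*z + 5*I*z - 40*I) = z + 5*I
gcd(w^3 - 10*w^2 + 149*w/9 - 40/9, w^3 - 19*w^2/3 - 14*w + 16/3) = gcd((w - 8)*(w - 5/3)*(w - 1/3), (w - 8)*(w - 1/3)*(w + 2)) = w^2 - 25*w/3 + 8/3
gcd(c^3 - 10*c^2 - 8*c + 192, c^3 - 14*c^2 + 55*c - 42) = c - 6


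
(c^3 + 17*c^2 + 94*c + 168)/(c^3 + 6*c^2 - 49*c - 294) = (c + 4)/(c - 7)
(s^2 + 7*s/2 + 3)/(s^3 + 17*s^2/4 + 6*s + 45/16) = 8*(s + 2)/(8*s^2 + 22*s + 15)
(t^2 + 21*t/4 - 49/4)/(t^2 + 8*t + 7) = (t - 7/4)/(t + 1)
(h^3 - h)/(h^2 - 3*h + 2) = h*(h + 1)/(h - 2)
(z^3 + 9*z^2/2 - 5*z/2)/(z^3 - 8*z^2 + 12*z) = (2*z^2 + 9*z - 5)/(2*(z^2 - 8*z + 12))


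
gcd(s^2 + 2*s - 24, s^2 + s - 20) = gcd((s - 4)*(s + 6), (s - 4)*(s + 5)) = s - 4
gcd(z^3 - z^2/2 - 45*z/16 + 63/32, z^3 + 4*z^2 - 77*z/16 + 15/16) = z - 3/4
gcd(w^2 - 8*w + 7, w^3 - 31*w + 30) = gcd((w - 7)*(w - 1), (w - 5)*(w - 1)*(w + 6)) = w - 1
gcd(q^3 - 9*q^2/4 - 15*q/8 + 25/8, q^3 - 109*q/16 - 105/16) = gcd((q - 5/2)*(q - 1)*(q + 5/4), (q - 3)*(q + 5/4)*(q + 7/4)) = q + 5/4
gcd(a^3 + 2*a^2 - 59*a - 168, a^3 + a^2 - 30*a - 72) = a + 3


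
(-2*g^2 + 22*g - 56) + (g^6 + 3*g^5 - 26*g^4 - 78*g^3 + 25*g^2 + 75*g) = g^6 + 3*g^5 - 26*g^4 - 78*g^3 + 23*g^2 + 97*g - 56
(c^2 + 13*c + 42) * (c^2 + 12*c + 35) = c^4 + 25*c^3 + 233*c^2 + 959*c + 1470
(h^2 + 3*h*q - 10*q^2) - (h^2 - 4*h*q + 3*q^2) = 7*h*q - 13*q^2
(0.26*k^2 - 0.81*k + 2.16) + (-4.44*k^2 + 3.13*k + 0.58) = -4.18*k^2 + 2.32*k + 2.74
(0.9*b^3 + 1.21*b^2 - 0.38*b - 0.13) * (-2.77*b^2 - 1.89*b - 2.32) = -2.493*b^5 - 5.0527*b^4 - 3.3223*b^3 - 1.7289*b^2 + 1.1273*b + 0.3016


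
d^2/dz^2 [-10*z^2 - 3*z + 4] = -20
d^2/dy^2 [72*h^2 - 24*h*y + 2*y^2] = 4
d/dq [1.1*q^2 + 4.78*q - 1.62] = 2.2*q + 4.78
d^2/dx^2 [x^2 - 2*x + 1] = 2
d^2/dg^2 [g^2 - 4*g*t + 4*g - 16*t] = 2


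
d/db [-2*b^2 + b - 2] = 1 - 4*b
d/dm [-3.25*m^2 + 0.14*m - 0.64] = 0.14 - 6.5*m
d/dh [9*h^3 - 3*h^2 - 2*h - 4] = 27*h^2 - 6*h - 2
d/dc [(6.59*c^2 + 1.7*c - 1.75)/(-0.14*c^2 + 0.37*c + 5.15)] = (2.6763*c^2 + 67.387*c + 9.4025)/(0.0196*c^4 - 0.1036*c^3 - 1.3051*c^2 + 3.811*c + 26.5225)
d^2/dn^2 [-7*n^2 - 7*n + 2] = -14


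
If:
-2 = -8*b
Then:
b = 1/4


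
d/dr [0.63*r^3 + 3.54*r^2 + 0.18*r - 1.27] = 1.89*r^2 + 7.08*r + 0.18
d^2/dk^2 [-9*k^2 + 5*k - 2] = -18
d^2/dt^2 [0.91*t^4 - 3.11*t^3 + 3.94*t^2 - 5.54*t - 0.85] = 10.92*t^2 - 18.66*t + 7.88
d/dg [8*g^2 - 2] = 16*g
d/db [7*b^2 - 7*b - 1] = 14*b - 7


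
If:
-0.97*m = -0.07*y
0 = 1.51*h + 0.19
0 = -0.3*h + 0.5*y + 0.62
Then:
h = -0.13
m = -0.09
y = -1.32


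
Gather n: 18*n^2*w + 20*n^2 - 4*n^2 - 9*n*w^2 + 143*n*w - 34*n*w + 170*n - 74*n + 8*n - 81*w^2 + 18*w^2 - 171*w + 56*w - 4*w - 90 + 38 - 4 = n^2*(18*w + 16) + n*(-9*w^2 + 109*w + 104) - 63*w^2 - 119*w - 56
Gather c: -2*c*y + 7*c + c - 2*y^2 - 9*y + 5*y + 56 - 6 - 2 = c*(8 - 2*y) - 2*y^2 - 4*y + 48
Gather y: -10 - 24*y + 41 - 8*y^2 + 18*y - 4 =-8*y^2 - 6*y + 27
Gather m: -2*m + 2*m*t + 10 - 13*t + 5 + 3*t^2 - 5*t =m*(2*t - 2) + 3*t^2 - 18*t + 15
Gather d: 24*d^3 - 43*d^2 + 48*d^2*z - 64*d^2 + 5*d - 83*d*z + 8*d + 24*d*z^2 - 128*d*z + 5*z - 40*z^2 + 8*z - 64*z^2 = 24*d^3 + d^2*(48*z - 107) + d*(24*z^2 - 211*z + 13) - 104*z^2 + 13*z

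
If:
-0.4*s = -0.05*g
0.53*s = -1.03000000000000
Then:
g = -15.55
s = -1.94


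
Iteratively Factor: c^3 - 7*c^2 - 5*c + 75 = (c - 5)*(c^2 - 2*c - 15) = (c - 5)^2*(c + 3)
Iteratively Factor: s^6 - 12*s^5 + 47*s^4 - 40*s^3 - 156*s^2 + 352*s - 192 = (s - 4)*(s^5 - 8*s^4 + 15*s^3 + 20*s^2 - 76*s + 48) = (s - 4)*(s - 2)*(s^4 - 6*s^3 + 3*s^2 + 26*s - 24) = (s - 4)*(s - 2)*(s - 1)*(s^3 - 5*s^2 - 2*s + 24) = (s - 4)*(s - 3)*(s - 2)*(s - 1)*(s^2 - 2*s - 8) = (s - 4)^2*(s - 3)*(s - 2)*(s - 1)*(s + 2)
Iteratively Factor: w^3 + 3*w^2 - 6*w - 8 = (w - 2)*(w^2 + 5*w + 4) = (w - 2)*(w + 4)*(w + 1)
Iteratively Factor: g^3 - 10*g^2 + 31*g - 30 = (g - 3)*(g^2 - 7*g + 10) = (g - 5)*(g - 3)*(g - 2)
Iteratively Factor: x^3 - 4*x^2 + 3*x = (x - 3)*(x^2 - x) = (x - 3)*(x - 1)*(x)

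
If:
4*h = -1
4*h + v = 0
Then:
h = -1/4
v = 1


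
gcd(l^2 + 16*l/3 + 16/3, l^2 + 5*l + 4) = l + 4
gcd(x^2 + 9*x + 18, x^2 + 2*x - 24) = x + 6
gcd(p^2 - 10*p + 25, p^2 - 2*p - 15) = p - 5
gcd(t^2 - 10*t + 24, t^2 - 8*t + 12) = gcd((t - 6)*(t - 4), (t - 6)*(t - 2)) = t - 6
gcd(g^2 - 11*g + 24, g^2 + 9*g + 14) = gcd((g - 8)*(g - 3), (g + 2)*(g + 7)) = 1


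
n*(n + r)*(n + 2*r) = n^3 + 3*n^2*r + 2*n*r^2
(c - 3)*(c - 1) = c^2 - 4*c + 3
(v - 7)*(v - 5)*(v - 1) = v^3 - 13*v^2 + 47*v - 35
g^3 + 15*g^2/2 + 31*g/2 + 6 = (g + 1/2)*(g + 3)*(g + 4)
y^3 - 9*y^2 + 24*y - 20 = (y - 5)*(y - 2)^2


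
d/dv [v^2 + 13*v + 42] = 2*v + 13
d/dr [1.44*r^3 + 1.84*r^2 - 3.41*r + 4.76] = 4.32*r^2 + 3.68*r - 3.41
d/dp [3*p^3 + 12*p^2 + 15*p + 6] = 9*p^2 + 24*p + 15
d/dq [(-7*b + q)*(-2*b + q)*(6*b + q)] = -40*b^2 - 6*b*q + 3*q^2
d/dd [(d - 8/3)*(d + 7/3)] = 2*d - 1/3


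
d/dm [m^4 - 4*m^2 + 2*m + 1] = 4*m^3 - 8*m + 2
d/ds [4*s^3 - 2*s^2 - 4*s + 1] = 12*s^2 - 4*s - 4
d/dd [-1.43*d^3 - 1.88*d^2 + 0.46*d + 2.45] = -4.29*d^2 - 3.76*d + 0.46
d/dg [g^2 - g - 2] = 2*g - 1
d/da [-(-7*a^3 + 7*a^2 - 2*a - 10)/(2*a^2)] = (7*a^3/2 - a - 10)/a^3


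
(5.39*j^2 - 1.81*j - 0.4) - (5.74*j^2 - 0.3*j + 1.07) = -0.350000000000001*j^2 - 1.51*j - 1.47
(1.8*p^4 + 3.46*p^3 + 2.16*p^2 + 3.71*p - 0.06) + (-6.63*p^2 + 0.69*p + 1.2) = 1.8*p^4 + 3.46*p^3 - 4.47*p^2 + 4.4*p + 1.14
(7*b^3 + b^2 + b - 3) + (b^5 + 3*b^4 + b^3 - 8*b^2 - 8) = b^5 + 3*b^4 + 8*b^3 - 7*b^2 + b - 11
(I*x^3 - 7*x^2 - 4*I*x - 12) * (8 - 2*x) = -2*I*x^4 + 14*x^3 + 8*I*x^3 - 56*x^2 + 8*I*x^2 + 24*x - 32*I*x - 96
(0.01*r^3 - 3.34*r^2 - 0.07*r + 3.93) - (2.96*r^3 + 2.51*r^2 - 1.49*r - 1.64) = -2.95*r^3 - 5.85*r^2 + 1.42*r + 5.57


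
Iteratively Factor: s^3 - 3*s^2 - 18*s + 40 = (s - 2)*(s^2 - s - 20) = (s - 2)*(s + 4)*(s - 5)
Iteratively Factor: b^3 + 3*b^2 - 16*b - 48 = (b - 4)*(b^2 + 7*b + 12) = (b - 4)*(b + 4)*(b + 3)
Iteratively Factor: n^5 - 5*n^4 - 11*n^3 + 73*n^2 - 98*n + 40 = (n - 5)*(n^4 - 11*n^2 + 18*n - 8) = (n - 5)*(n + 4)*(n^3 - 4*n^2 + 5*n - 2) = (n - 5)*(n - 2)*(n + 4)*(n^2 - 2*n + 1) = (n - 5)*(n - 2)*(n - 1)*(n + 4)*(n - 1)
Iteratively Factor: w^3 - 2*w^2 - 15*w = (w - 5)*(w^2 + 3*w) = (w - 5)*(w + 3)*(w)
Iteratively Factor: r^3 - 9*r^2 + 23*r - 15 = (r - 5)*(r^2 - 4*r + 3) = (r - 5)*(r - 1)*(r - 3)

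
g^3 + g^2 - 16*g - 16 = (g - 4)*(g + 1)*(g + 4)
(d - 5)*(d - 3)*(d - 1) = d^3 - 9*d^2 + 23*d - 15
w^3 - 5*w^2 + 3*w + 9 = (w - 3)^2*(w + 1)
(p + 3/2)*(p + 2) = p^2 + 7*p/2 + 3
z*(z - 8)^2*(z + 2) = z^4 - 14*z^3 + 32*z^2 + 128*z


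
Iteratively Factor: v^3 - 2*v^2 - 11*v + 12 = (v - 4)*(v^2 + 2*v - 3) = (v - 4)*(v - 1)*(v + 3)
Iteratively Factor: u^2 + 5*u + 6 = (u + 3)*(u + 2)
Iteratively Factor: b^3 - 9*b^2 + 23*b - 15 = (b - 1)*(b^2 - 8*b + 15) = (b - 3)*(b - 1)*(b - 5)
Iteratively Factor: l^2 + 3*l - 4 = (l + 4)*(l - 1)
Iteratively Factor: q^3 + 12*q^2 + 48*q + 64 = (q + 4)*(q^2 + 8*q + 16) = (q + 4)^2*(q + 4)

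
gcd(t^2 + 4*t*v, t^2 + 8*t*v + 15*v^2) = 1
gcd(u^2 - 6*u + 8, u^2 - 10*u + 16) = u - 2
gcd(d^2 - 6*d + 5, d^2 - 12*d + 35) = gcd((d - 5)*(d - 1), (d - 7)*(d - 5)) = d - 5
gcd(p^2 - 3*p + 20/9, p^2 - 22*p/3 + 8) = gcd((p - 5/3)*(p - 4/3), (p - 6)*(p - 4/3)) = p - 4/3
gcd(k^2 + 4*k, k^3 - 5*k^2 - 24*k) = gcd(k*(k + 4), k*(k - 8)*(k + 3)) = k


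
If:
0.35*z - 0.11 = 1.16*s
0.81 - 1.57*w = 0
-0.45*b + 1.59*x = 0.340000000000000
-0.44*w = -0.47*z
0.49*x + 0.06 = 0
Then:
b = -1.19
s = 0.05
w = 0.52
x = -0.12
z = 0.48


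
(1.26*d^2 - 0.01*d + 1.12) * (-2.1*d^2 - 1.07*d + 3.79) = -2.646*d^4 - 1.3272*d^3 + 2.4341*d^2 - 1.2363*d + 4.2448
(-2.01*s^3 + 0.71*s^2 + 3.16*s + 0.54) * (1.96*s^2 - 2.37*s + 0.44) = -3.9396*s^5 + 6.1553*s^4 + 3.6265*s^3 - 6.1184*s^2 + 0.1106*s + 0.2376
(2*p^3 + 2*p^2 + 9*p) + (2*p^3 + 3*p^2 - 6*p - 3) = 4*p^3 + 5*p^2 + 3*p - 3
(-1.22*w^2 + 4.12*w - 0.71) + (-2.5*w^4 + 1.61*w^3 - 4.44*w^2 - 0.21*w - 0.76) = -2.5*w^4 + 1.61*w^3 - 5.66*w^2 + 3.91*w - 1.47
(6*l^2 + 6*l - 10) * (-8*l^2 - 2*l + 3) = -48*l^4 - 60*l^3 + 86*l^2 + 38*l - 30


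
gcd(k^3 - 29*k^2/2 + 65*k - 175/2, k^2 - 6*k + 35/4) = k - 5/2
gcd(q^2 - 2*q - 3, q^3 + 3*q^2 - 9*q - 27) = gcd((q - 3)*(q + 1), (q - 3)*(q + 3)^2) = q - 3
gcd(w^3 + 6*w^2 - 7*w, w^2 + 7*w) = w^2 + 7*w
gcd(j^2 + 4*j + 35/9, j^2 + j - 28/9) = j + 7/3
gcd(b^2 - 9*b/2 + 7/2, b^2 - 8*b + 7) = b - 1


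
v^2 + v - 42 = (v - 6)*(v + 7)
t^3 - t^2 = t^2*(t - 1)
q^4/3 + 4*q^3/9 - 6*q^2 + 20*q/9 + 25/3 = (q/3 + 1/3)*(q - 3)*(q - 5/3)*(q + 5)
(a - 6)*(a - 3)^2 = a^3 - 12*a^2 + 45*a - 54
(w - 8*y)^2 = w^2 - 16*w*y + 64*y^2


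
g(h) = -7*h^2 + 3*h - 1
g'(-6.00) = 87.00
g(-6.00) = -271.00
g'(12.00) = -165.00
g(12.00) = -973.00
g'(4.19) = -55.66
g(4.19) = -111.32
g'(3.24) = -42.36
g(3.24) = -64.76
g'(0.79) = -8.06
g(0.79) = -3.00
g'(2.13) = -26.82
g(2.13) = -26.37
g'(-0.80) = 14.20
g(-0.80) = -7.88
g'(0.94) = -10.16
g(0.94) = -4.37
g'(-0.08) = 4.12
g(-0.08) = -1.28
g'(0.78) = -7.92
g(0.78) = -2.92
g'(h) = 3 - 14*h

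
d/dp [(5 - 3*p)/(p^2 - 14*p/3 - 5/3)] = 3*(9*p^2 - 30*p + 85)/(9*p^4 - 84*p^3 + 166*p^2 + 140*p + 25)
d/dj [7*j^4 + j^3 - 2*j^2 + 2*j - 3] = 28*j^3 + 3*j^2 - 4*j + 2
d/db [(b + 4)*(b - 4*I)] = 2*b + 4 - 4*I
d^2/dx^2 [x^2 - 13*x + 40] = 2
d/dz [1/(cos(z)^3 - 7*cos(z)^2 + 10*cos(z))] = (3*sin(z) + 10*sin(z)/cos(z)^2 - 14*tan(z))/((cos(z) - 5)^2*(cos(z) - 2)^2)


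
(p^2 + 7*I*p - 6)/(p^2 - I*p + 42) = (p + I)/(p - 7*I)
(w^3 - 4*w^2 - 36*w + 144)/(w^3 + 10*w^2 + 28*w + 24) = (w^2 - 10*w + 24)/(w^2 + 4*w + 4)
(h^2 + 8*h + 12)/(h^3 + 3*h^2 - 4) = (h + 6)/(h^2 + h - 2)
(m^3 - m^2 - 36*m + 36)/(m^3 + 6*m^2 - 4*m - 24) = (m^2 - 7*m + 6)/(m^2 - 4)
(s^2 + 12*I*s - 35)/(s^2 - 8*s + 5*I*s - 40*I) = (s + 7*I)/(s - 8)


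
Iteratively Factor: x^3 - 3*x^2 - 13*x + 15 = (x - 5)*(x^2 + 2*x - 3) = (x - 5)*(x + 3)*(x - 1)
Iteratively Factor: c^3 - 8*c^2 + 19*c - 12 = (c - 3)*(c^2 - 5*c + 4) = (c - 3)*(c - 1)*(c - 4)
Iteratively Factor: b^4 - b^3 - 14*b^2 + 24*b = (b + 4)*(b^3 - 5*b^2 + 6*b) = (b - 3)*(b + 4)*(b^2 - 2*b) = (b - 3)*(b - 2)*(b + 4)*(b)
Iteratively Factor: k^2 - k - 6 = (k - 3)*(k + 2)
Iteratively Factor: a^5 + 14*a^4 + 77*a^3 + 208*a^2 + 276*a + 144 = (a + 2)*(a^4 + 12*a^3 + 53*a^2 + 102*a + 72) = (a + 2)*(a + 3)*(a^3 + 9*a^2 + 26*a + 24) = (a + 2)^2*(a + 3)*(a^2 + 7*a + 12) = (a + 2)^2*(a + 3)^2*(a + 4)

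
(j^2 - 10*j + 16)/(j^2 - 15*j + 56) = (j - 2)/(j - 7)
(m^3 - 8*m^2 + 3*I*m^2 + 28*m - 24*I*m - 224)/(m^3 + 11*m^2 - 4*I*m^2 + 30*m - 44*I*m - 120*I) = (m^2 + m*(-8 + 7*I) - 56*I)/(m^2 + 11*m + 30)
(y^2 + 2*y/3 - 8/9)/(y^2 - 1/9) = (9*y^2 + 6*y - 8)/(9*y^2 - 1)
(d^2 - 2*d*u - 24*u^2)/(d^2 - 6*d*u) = (d + 4*u)/d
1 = 1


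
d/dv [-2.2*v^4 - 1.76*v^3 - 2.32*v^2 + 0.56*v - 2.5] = -8.8*v^3 - 5.28*v^2 - 4.64*v + 0.56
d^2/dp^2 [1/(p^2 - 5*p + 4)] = 2*(-p^2 + 5*p + (2*p - 5)^2 - 4)/(p^2 - 5*p + 4)^3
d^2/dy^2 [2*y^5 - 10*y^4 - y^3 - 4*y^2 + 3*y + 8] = 40*y^3 - 120*y^2 - 6*y - 8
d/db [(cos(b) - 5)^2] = 2*(5 - cos(b))*sin(b)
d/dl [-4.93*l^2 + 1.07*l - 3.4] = 1.07 - 9.86*l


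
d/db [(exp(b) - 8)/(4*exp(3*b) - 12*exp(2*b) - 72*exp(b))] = (-2*exp(3*b) + 27*exp(2*b) - 48*exp(b) - 144)*exp(-b)/(4*(exp(4*b) - 6*exp(3*b) - 27*exp(2*b) + 108*exp(b) + 324))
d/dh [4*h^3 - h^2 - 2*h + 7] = 12*h^2 - 2*h - 2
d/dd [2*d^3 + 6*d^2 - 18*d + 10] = 6*d^2 + 12*d - 18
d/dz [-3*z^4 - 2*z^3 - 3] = z^2*(-12*z - 6)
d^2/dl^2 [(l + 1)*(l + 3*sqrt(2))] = 2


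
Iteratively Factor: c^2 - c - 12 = (c - 4)*(c + 3)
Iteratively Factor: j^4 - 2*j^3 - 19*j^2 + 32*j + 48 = (j + 1)*(j^3 - 3*j^2 - 16*j + 48) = (j - 4)*(j + 1)*(j^2 + j - 12) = (j - 4)*(j - 3)*(j + 1)*(j + 4)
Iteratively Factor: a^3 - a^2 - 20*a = (a + 4)*(a^2 - 5*a) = (a - 5)*(a + 4)*(a)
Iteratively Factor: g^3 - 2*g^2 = (g)*(g^2 - 2*g) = g*(g - 2)*(g)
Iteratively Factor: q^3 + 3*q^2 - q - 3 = (q + 1)*(q^2 + 2*q - 3) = (q - 1)*(q + 1)*(q + 3)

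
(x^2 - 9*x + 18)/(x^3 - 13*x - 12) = (-x^2 + 9*x - 18)/(-x^3 + 13*x + 12)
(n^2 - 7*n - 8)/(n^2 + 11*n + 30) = (n^2 - 7*n - 8)/(n^2 + 11*n + 30)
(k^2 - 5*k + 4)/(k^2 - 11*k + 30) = (k^2 - 5*k + 4)/(k^2 - 11*k + 30)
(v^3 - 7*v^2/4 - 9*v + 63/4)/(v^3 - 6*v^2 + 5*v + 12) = (4*v^2 + 5*v - 21)/(4*(v^2 - 3*v - 4))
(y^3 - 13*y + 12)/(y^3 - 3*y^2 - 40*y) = (-y^3 + 13*y - 12)/(y*(-y^2 + 3*y + 40))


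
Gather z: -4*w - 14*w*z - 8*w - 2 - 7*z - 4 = -12*w + z*(-14*w - 7) - 6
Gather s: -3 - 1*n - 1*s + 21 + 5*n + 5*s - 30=4*n + 4*s - 12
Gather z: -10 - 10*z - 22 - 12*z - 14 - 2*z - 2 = -24*z - 48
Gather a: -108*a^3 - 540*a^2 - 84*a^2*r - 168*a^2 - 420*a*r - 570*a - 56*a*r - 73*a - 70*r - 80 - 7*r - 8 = -108*a^3 + a^2*(-84*r - 708) + a*(-476*r - 643) - 77*r - 88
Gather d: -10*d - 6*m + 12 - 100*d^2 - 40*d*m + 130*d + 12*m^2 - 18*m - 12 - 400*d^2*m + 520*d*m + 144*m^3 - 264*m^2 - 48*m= d^2*(-400*m - 100) + d*(480*m + 120) + 144*m^3 - 252*m^2 - 72*m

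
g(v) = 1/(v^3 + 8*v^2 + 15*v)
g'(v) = (-3*v^2 - 16*v - 15)/(v^3 + 8*v^2 + 15*v)^2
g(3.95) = 0.00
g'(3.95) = -0.00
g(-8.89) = -0.00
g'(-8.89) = -0.00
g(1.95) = 0.01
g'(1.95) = -0.01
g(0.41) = 0.13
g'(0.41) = -0.39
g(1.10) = 0.04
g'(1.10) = -0.05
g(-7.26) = -0.01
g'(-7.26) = -0.01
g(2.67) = 0.01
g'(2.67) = -0.01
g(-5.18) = -0.49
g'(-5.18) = -3.05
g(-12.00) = 0.00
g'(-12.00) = 0.00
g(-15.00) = 0.00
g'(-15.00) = 0.00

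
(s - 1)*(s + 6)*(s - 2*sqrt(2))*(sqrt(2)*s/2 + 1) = sqrt(2)*s^4/2 - s^3 + 5*sqrt(2)*s^3/2 - 5*sqrt(2)*s^2 - 5*s^2 - 10*sqrt(2)*s + 6*s + 12*sqrt(2)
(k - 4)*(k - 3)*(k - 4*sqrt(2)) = k^3 - 7*k^2 - 4*sqrt(2)*k^2 + 12*k + 28*sqrt(2)*k - 48*sqrt(2)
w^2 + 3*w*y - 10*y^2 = (w - 2*y)*(w + 5*y)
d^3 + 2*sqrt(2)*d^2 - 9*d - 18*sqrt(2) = (d - 3)*(d + 3)*(d + 2*sqrt(2))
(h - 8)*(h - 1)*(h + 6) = h^3 - 3*h^2 - 46*h + 48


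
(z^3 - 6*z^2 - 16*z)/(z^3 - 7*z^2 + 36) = z*(z - 8)/(z^2 - 9*z + 18)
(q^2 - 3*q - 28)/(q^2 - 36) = (q^2 - 3*q - 28)/(q^2 - 36)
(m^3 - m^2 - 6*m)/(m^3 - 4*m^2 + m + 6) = m*(m + 2)/(m^2 - m - 2)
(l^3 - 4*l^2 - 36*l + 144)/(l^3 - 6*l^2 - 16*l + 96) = (l + 6)/(l + 4)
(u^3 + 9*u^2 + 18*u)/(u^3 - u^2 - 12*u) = (u + 6)/(u - 4)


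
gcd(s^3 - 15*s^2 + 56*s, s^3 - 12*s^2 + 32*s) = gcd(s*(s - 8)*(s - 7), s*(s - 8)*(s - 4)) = s^2 - 8*s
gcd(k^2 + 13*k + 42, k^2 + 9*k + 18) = k + 6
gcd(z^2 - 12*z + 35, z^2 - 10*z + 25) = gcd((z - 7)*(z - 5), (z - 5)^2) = z - 5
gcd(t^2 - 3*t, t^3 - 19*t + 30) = t - 3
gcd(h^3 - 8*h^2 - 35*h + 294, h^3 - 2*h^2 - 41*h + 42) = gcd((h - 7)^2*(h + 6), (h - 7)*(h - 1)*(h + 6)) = h^2 - h - 42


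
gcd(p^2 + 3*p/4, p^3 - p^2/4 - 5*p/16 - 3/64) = 1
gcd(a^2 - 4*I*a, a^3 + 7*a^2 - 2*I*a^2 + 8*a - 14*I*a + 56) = a - 4*I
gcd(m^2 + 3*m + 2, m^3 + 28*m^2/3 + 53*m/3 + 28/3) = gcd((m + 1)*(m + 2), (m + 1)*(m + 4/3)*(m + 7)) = m + 1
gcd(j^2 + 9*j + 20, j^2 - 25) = j + 5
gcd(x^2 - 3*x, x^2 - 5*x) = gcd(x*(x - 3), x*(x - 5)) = x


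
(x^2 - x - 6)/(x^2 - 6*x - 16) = (x - 3)/(x - 8)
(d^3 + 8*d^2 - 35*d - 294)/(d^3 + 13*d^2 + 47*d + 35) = (d^2 + d - 42)/(d^2 + 6*d + 5)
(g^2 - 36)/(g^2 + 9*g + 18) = (g - 6)/(g + 3)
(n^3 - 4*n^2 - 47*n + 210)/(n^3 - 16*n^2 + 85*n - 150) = (n + 7)/(n - 5)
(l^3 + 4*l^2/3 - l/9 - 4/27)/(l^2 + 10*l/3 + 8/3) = (l^2 - 1/9)/(l + 2)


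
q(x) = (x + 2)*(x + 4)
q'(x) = 2*x + 6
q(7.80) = 115.64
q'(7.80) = 21.60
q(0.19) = 9.18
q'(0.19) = 6.38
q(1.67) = 20.81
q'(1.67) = 9.34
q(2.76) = 32.18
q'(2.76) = 11.52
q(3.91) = 46.75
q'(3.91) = 13.82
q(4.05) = 48.70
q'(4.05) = 14.10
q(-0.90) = 3.41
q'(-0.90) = 4.20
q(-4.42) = 1.02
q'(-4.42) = -2.84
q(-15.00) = 143.00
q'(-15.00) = -24.00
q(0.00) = 8.00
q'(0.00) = 6.00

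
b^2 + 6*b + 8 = (b + 2)*(b + 4)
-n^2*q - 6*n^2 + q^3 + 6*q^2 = (-n + q)*(n + q)*(q + 6)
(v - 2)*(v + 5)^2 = v^3 + 8*v^2 + 5*v - 50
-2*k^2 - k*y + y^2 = (-2*k + y)*(k + y)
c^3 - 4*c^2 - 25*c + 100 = (c - 5)*(c - 4)*(c + 5)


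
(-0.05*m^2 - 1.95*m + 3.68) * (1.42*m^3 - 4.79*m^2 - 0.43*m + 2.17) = -0.071*m^5 - 2.5295*m^4 + 14.5876*m^3 - 16.8972*m^2 - 5.8139*m + 7.9856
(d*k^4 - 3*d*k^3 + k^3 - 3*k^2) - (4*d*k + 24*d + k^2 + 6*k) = d*k^4 - 3*d*k^3 - 4*d*k - 24*d + k^3 - 4*k^2 - 6*k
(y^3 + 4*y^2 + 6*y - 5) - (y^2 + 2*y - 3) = y^3 + 3*y^2 + 4*y - 2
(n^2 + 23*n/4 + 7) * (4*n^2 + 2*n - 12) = 4*n^4 + 25*n^3 + 55*n^2/2 - 55*n - 84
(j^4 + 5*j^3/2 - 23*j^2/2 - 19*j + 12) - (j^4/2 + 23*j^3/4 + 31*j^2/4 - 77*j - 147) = j^4/2 - 13*j^3/4 - 77*j^2/4 + 58*j + 159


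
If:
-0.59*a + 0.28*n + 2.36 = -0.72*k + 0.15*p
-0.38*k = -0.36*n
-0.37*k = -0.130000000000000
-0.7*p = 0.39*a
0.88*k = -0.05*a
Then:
No Solution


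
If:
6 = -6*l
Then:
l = -1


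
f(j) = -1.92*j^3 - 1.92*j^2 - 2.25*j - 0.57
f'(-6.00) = -186.57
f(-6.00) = 358.53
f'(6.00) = -232.65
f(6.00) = -497.91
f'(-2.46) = -27.66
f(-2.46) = 21.93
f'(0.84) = -9.54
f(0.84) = -4.95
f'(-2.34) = -24.80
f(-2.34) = 18.78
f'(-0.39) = -1.63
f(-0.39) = 0.13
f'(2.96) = -64.08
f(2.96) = -73.85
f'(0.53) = -5.90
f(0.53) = -2.59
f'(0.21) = -3.31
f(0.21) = -1.14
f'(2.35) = -43.08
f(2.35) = -41.38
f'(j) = -5.76*j^2 - 3.84*j - 2.25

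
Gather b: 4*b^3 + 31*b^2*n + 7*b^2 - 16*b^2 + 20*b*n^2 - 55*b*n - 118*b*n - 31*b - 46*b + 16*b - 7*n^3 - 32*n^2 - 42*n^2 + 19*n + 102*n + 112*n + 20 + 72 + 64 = 4*b^3 + b^2*(31*n - 9) + b*(20*n^2 - 173*n - 61) - 7*n^3 - 74*n^2 + 233*n + 156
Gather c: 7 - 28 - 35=-56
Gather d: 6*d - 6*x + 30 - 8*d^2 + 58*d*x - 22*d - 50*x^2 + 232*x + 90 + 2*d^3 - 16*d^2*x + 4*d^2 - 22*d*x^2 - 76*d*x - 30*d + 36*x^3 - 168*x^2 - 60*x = 2*d^3 + d^2*(-16*x - 4) + d*(-22*x^2 - 18*x - 46) + 36*x^3 - 218*x^2 + 166*x + 120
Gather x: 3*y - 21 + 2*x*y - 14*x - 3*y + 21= x*(2*y - 14)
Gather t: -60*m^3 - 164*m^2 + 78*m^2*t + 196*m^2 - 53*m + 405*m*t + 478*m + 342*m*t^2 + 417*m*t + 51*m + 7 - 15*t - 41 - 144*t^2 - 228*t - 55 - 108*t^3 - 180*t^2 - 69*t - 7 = -60*m^3 + 32*m^2 + 476*m - 108*t^3 + t^2*(342*m - 324) + t*(78*m^2 + 822*m - 312) - 96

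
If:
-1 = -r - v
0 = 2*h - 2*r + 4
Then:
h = -v - 1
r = 1 - v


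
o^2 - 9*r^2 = (o - 3*r)*(o + 3*r)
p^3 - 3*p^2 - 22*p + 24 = (p - 6)*(p - 1)*(p + 4)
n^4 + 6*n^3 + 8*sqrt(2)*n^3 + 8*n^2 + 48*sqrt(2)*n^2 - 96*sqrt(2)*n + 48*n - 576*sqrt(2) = (n + 6)*(n - 2*sqrt(2))*(n + 4*sqrt(2))*(n + 6*sqrt(2))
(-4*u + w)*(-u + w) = 4*u^2 - 5*u*w + w^2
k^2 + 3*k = k*(k + 3)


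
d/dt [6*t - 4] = 6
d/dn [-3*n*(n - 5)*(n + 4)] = -9*n^2 + 6*n + 60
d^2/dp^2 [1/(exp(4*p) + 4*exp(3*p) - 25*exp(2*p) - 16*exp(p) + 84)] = 4*((-4*exp(3*p) - 9*exp(2*p) + 25*exp(p) + 4)*(exp(4*p) + 4*exp(3*p) - 25*exp(2*p) - 16*exp(p) + 84) + 2*(2*exp(3*p) + 6*exp(2*p) - 25*exp(p) - 8)^2*exp(p))*exp(p)/(exp(4*p) + 4*exp(3*p) - 25*exp(2*p) - 16*exp(p) + 84)^3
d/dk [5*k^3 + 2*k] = 15*k^2 + 2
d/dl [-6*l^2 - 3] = -12*l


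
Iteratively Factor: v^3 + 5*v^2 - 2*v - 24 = (v + 4)*(v^2 + v - 6) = (v + 3)*(v + 4)*(v - 2)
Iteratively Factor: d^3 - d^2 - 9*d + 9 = (d + 3)*(d^2 - 4*d + 3) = (d - 3)*(d + 3)*(d - 1)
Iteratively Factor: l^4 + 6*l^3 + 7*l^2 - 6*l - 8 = (l + 1)*(l^3 + 5*l^2 + 2*l - 8) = (l + 1)*(l + 2)*(l^2 + 3*l - 4) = (l + 1)*(l + 2)*(l + 4)*(l - 1)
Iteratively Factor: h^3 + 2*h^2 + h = (h)*(h^2 + 2*h + 1) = h*(h + 1)*(h + 1)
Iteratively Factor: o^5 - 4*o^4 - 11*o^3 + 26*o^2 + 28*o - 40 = (o + 2)*(o^4 - 6*o^3 + o^2 + 24*o - 20) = (o - 1)*(o + 2)*(o^3 - 5*o^2 - 4*o + 20) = (o - 1)*(o + 2)^2*(o^2 - 7*o + 10) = (o - 2)*(o - 1)*(o + 2)^2*(o - 5)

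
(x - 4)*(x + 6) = x^2 + 2*x - 24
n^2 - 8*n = n*(n - 8)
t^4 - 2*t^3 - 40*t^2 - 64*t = t*(t - 8)*(t + 2)*(t + 4)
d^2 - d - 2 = (d - 2)*(d + 1)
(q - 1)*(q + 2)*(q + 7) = q^3 + 8*q^2 + 5*q - 14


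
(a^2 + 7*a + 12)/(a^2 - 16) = (a + 3)/(a - 4)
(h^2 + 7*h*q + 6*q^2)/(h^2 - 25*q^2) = (h^2 + 7*h*q + 6*q^2)/(h^2 - 25*q^2)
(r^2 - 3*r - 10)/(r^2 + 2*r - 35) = (r + 2)/(r + 7)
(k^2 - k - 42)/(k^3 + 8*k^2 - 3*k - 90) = (k - 7)/(k^2 + 2*k - 15)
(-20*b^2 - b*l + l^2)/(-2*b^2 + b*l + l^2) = (-20*b^2 - b*l + l^2)/(-2*b^2 + b*l + l^2)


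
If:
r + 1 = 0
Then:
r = -1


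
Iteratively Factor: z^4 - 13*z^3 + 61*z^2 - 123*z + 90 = (z - 2)*(z^3 - 11*z^2 + 39*z - 45) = (z - 5)*(z - 2)*(z^2 - 6*z + 9) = (z - 5)*(z - 3)*(z - 2)*(z - 3)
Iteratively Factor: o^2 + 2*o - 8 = (o + 4)*(o - 2)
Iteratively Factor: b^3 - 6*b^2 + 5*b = (b)*(b^2 - 6*b + 5) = b*(b - 1)*(b - 5)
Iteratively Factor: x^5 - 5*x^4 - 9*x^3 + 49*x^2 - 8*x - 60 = (x - 5)*(x^4 - 9*x^2 + 4*x + 12) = (x - 5)*(x - 2)*(x^3 + 2*x^2 - 5*x - 6) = (x - 5)*(x - 2)*(x + 3)*(x^2 - x - 2) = (x - 5)*(x - 2)^2*(x + 3)*(x + 1)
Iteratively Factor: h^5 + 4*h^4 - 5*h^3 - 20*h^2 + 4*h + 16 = (h - 2)*(h^4 + 6*h^3 + 7*h^2 - 6*h - 8) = (h - 2)*(h + 2)*(h^3 + 4*h^2 - h - 4) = (h - 2)*(h + 1)*(h + 2)*(h^2 + 3*h - 4) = (h - 2)*(h + 1)*(h + 2)*(h + 4)*(h - 1)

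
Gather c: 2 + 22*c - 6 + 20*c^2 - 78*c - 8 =20*c^2 - 56*c - 12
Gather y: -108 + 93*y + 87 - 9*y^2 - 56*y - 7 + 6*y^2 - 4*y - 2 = -3*y^2 + 33*y - 30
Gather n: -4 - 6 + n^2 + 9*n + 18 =n^2 + 9*n + 8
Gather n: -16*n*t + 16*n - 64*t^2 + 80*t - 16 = n*(16 - 16*t) - 64*t^2 + 80*t - 16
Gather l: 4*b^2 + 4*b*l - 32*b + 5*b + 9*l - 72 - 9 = 4*b^2 - 27*b + l*(4*b + 9) - 81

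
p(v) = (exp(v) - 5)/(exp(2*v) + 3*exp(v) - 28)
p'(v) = (exp(v) - 5)*(-2*exp(2*v) - 3*exp(v))/(exp(2*v) + 3*exp(v) - 28)^2 + exp(v)/(exp(2*v) + 3*exp(v) - 28)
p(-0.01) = 0.17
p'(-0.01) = -0.01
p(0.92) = 0.18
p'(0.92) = 0.07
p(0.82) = 0.17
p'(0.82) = 0.04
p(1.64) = 0.01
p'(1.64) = 0.31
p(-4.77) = 0.18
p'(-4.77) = -0.00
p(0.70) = 0.17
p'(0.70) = 0.02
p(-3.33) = 0.18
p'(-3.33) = -0.00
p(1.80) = 0.04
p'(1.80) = 0.09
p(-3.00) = 0.18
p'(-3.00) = 0.00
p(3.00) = 0.03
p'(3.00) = -0.02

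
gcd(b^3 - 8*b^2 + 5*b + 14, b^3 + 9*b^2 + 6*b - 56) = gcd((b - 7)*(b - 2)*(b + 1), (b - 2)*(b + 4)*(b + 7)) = b - 2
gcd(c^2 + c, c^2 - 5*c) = c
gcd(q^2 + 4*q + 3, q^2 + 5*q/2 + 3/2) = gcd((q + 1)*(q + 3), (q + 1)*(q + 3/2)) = q + 1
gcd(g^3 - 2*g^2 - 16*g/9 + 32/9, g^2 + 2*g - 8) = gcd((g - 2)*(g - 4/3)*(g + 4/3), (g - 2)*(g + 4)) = g - 2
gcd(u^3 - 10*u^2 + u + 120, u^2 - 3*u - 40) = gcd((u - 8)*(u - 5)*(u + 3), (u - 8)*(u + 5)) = u - 8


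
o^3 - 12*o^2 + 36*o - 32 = (o - 8)*(o - 2)^2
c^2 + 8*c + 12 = (c + 2)*(c + 6)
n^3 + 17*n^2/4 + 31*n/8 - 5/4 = (n - 1/4)*(n + 2)*(n + 5/2)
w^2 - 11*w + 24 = (w - 8)*(w - 3)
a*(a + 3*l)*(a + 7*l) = a^3 + 10*a^2*l + 21*a*l^2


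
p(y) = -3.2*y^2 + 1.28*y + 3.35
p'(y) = 1.28 - 6.4*y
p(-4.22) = -59.04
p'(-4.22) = 28.29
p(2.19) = -9.19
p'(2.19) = -12.74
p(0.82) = 2.25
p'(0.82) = -3.97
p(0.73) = 2.58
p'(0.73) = -3.39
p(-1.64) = -7.36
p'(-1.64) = 11.78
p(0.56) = 3.06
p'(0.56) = -2.30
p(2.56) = -14.34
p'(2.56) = -15.10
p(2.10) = -8.07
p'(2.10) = -12.16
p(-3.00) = -29.29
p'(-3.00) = 20.48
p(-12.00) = -472.81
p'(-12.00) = 78.08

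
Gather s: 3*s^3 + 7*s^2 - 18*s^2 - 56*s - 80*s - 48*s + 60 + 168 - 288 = 3*s^3 - 11*s^2 - 184*s - 60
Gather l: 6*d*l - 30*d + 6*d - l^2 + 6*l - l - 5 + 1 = -24*d - l^2 + l*(6*d + 5) - 4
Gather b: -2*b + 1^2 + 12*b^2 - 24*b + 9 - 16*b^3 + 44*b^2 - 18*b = -16*b^3 + 56*b^2 - 44*b + 10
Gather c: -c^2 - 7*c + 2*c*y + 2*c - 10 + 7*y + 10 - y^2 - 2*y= -c^2 + c*(2*y - 5) - y^2 + 5*y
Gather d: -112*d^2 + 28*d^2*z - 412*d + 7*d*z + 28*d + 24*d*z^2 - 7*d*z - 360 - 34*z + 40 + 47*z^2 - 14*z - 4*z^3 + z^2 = d^2*(28*z - 112) + d*(24*z^2 - 384) - 4*z^3 + 48*z^2 - 48*z - 320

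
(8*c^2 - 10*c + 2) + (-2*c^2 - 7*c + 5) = 6*c^2 - 17*c + 7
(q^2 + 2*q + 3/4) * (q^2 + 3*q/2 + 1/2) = q^4 + 7*q^3/2 + 17*q^2/4 + 17*q/8 + 3/8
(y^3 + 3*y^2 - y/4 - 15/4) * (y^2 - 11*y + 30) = y^5 - 8*y^4 - 13*y^3/4 + 89*y^2 + 135*y/4 - 225/2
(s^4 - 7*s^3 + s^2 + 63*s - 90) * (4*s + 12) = 4*s^5 - 16*s^4 - 80*s^3 + 264*s^2 + 396*s - 1080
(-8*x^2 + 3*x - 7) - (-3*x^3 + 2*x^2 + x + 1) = 3*x^3 - 10*x^2 + 2*x - 8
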